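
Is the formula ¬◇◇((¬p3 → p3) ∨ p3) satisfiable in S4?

1. ¬◇◇((¬p3 → p3) ∨ p3), u
2. ¬◇((¬p3 → p3) ∨ p3), u
3. ¬((¬p3 → p3) ∨ p3), u
4. ¬(¬p3 → p3), u
5. ¬p3, u
Accessibility: uRu

Satisfiable (open branch found)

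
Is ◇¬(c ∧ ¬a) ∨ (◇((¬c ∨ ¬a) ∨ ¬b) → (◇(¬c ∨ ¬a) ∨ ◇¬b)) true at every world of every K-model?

Tableau for the negation ¬(◇¬(c ∧ ¬a) ∨ (◇((¬c ∨ ¬a) ∨ ¬b) → (◇(¬c ∨ ¬a) ∨ ◇¬b))):
1. ¬(◇¬(c ∧ ¬a) ∨ (◇((¬c ∨ ¬a) ∨ ¬b) → (◇(¬c ∨ ¬a) ∨ ◇¬b))), w0
2. ¬◇¬(c ∧ ¬a), w0
3. ¬(◇((¬c ∨ ¬a) ∨ ¬b) → (◇(¬c ∨ ¬a) ∨ ◇¬b)), w0
4. ◇((¬c ∨ ¬a) ∨ ¬b), w0
5. ¬(◇(¬c ∨ ¬a) ∨ ◇¬b), w0
6. ¬◇(¬c ∨ ¬a), w0
7. ¬◇¬b, w0
8. (¬c ∨ ¬a) ∨ ¬b, w1
9. c ∧ ¬a, w1
10. c, w1
11. ¬a, w1
12. ¬(¬c ∨ ¬a), w1
13. a, w1
Accessibility: w0Rw1
Branch closes: a and ¬a both at w1.
Every branch of the negation's tableau closes; the branch above is one of them.

Valid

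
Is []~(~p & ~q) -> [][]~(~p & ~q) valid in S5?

Tableau for the negation ~([]~(~p & ~q) -> [][]~(~p & ~q)):
1. ~([]~(~p & ~q) -> [][]~(~p & ~q)), 0
2. []~(~p & ~q), 0
3. ~[][]~(~p & ~q), 0
4. ~(~p & ~q), 0
5. q, 0
6. ~[]~(~p & ~q), 1
7. ~(~p & ~q), 1
8. q, 1
9. ~p & ~q, 2
10. ~p, 2
11. ~q, 2
12. ~(~p & ~q), 2
13. q, 2
Accessibility: 0R0, 0R1, 0R2, 1R0, 1R1, 1R2, 2R0, 2R1, 2R2
Branch closes: q and ~q both at 2.
All branches of the negation close; one closing branch shown above.

Valid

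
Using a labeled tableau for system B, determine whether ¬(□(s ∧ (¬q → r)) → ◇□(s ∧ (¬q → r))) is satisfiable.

1. ¬(□(s ∧ (¬q → r)) → ◇□(s ∧ (¬q → r))), w0
2. □(s ∧ (¬q → r)), w0
3. ¬◇□(s ∧ (¬q → r)), w0
4. s ∧ (¬q → r), w0
5. s, w0
6. ¬q → r, w0
7. ¬□(s ∧ (¬q → r)), w0
8. r, w0
9. ¬(s ∧ (¬q → r)), w1
10. s ∧ (¬q → r), w1
11. s, w1
12. ¬q → r, w1
13. ¬□(s ∧ (¬q → r)), w1
14. ¬(¬q → r), w1
15. ¬q, w1
16. ¬r, w1
17. r, w1
Accessibility: w0Rw0, w0Rw1, w1Rw0, w1Rw1
Branch closes: r and ¬r both at w1.
All branches of the tableau close; one closing branch shown above.

Unsatisfiable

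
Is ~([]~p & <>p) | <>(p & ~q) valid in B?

Tableau for the negation ~(~([]~p & <>p) | <>(p & ~q)):
1. ~(~([]~p & <>p) | <>(p & ~q)), 0
2. []~p & <>p, 0
3. ~<>(p & ~q), 0
4. []~p, 0
5. <>p, 0
6. ~(p & ~q), 0
7. ~p, 0
8. q, 0
9. p, 1
10. ~(p & ~q), 1
11. ~p, 1
Accessibility: 0R0, 0R1, 1R0, 1R1
Branch closes: p and ~p both at 1.
All branches of the negation close; one closing branch shown above.

Valid in B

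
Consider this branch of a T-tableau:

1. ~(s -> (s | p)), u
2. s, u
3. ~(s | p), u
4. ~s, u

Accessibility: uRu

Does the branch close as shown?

Both s and ~s appear at u.

Yes, closed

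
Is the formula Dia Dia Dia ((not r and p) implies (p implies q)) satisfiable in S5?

1. Dia Dia Dia ((not r and p) implies (p implies q)), 0
2. Dia Dia ((not r and p) implies (p implies q)), 1
3. Dia ((not r and p) implies (p implies q)), 2
4. (not r and p) implies (p implies q), 3
5. p implies q, 3
6. q, 3
Accessibility: 0R0, 0R1, 0R2, 0R3, 1R0, 1R1, 1R2, 1R3, 2R0, 2R1, 2R2, 2R3, 3R0, 3R1, 3R2, 3R3

Yes, satisfiable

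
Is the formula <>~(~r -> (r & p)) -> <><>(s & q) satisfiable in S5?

Satisfiable

1. <>~(~r -> (r & p)) -> <><>(s & q), u
2. <><>(s & q), u
3. <>(s & q), v
4. s & q, w
5. s, w
6. q, w
Accessibility: uRu, uRv, uRw, vRu, vRv, vRw, wRu, wRv, wRw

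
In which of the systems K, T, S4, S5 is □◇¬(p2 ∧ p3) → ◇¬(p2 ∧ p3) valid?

T-tableau for the negation ¬(□◇¬(p2 ∧ p3) → ◇¬(p2 ∧ p3)):
1. ¬(□◇¬(p2 ∧ p3) → ◇¬(p2 ∧ p3)), u
2. □◇¬(p2 ∧ p3), u
3. ¬◇¬(p2 ∧ p3), u
4. ◇¬(p2 ∧ p3), u
5. p2 ∧ p3, u
6. p2, u
7. p3, u
8. ¬(p2 ∧ p3), v
9. ◇¬(p2 ∧ p3), v
10. p2 ∧ p3, v
11. p2, v
12. p3, v
13. ¬p3, v
Accessibility: uRu, uRv, vRv
Branch closes: p3 and ¬p3 both at v.
Every branch closes (one shown): valid in T, hence also in S4, S5 (every theorem of T is a theorem of S4 and S5).
K-tableau for the negation ¬(□◇¬(p2 ∧ p3) → ◇¬(p2 ∧ p3)):
1. ¬(□◇¬(p2 ∧ p3) → ◇¬(p2 ∧ p3)), u
2. □◇¬(p2 ∧ p3), u
3. ¬◇¬(p2 ∧ p3), u
Complete open branch: countermodel on a K-frame, so not valid in K.

T, S4, S5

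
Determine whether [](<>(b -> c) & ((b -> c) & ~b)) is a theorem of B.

Tableau for the negation ~[](<>(b -> c) & ((b -> c) & ~b)):
1. ~[](<>(b -> c) & ((b -> c) & ~b)), w0
2. ~(<>(b -> c) & ((b -> c) & ~b)), w1
3. ~((b -> c) & ~b), w1
4. b, w1
Accessibility: w0Rw0, w0Rw1, w1Rw0, w1Rw1
The negation has an open branch (countermodel exists).

Not valid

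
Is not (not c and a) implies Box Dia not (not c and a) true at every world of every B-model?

Tableau for the negation not (not (not c and a) implies Box Dia not (not c and a)):
1. not (not (not c and a) implies Box Dia not (not c and a)), 0
2. not (not c and a), 0
3. not Box Dia not (not c and a), 0
4. not a, 0
5. not Dia not (not c and a), 1
6. not c and a, 0
7. not c, 0
8. a, 0
Accessibility: 0R0, 0R1, 1R0, 1R1
Branch closes: a and not a both at 0.
All branches of the negation close; one closing branch shown above.

Valid in B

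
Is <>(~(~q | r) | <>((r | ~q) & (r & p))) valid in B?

Tableau for the negation ~<>(~(~q | r) | <>((r | ~q) & (r & p))):
1. ~<>(~(~q | r) | <>((r | ~q) & (r & p))), 0
2. ~(~(~q | r) | <>((r | ~q) & (r & p))), 0
3. ~q | r, 0
4. ~<>((r | ~q) & (r & p)), 0
5. ~((r | ~q) & (r & p)), 0
6. r, 0
7. ~(r & p), 0
8. ~p, 0
Accessibility: 0R0
The negation has an open branch (countermodel exists).

Not valid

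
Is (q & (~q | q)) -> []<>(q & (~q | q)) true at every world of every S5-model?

Tableau for the negation ~((q & (~q | q)) -> []<>(q & (~q | q))):
1. ~((q & (~q | q)) -> []<>(q & (~q | q))), w0
2. q & (~q | q), w0
3. ~[]<>(q & (~q | q)), w0
4. q, w0
5. ~q | q, w0
6. ~<>(q & (~q | q)), w1
7. ~(q & (~q | q)), w0
8. ~(q & (~q | q)), w1
9. ~(~q | q), w0
10. ~q, w0
Accessibility: w0Rw0, w0Rw1, w1Rw0, w1Rw1
Branch closes: q and ~q both at w0.
All branches of the negation close; one closing branch shown above.

Valid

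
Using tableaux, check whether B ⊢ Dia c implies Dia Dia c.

Valid

Tableau for the negation not (Dia c implies Dia Dia c):
1. not (Dia c implies Dia Dia c), u
2. Dia c, u
3. not Dia Dia c, u
4. not Dia c, u
5. not c, u
6. c, v
7. not Dia c, v
8. not c, v
Accessibility: uRu, uRv, vRu, vRv
Branch closes: c and not c both at v.
Every branch of the negation's tableau closes; the branch above is one of them.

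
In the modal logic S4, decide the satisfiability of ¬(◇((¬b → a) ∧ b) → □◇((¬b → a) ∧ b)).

Yes, satisfiable

1. ¬(◇((¬b → a) ∧ b) → □◇((¬b → a) ∧ b)), u
2. ◇((¬b → a) ∧ b), u
3. ¬□◇((¬b → a) ∧ b), u
4. (¬b → a) ∧ b, v
5. ¬b → a, v
6. b, v
7. a, v
8. ¬◇((¬b → a) ∧ b), w
9. ¬((¬b → a) ∧ b), w
10. ¬b, w
Accessibility: uRu, uRv, uRw, vRv, wRw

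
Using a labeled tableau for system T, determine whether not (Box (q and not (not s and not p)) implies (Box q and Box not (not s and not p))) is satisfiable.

1. not (Box (q and not (not s and not p)) implies (Box q and Box not (not s and not p))), u
2. Box (q and not (not s and not p)), u
3. not (Box q and Box not (not s and not p)), u
4. q and not (not s and not p), u
5. q, u
6. not (not s and not p), u
7. not Box not (not s and not p), u
8. p, u
9. not s and not p, v
10. not s, v
11. not p, v
12. q and not (not s and not p), v
13. q, v
14. not (not s and not p), v
15. p, v
Accessibility: uRu, uRv, vRv
Branch closes: p and not p both at v.
Every branch closes; the branch above is one of them.

No, unsatisfiable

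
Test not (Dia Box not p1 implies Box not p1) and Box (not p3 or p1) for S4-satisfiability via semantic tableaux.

Satisfiable

1. not (Dia Box not p1 implies Box not p1) and Box (not p3 or p1), 0
2. not (Dia Box not p1 implies Box not p1), 0
3. Box (not p3 or p1), 0
4. Dia Box not p1, 0
5. not Box not p1, 0
6. not p3 or p1, 0
7. p1, 0
8. Box not p1, 1
9. not p3 or p1, 1
10. not p1, 1
11. not p3, 1
12. p1, 2
13. not p3 or p1, 2
Accessibility: 0R0, 0R1, 0R2, 1R1, 2R2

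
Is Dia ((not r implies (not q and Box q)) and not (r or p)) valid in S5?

Tableau for the negation not Dia ((not r implies (not q and Box q)) and not (r or p)):
1. not Dia ((not r implies (not q and Box q)) and not (r or p)), 0
2. not ((not r implies (not q and Box q)) and not (r or p)), 0   [neg-Dia-rule on 1 via 0R0]
3. r or p, 0   [neg-and-rule on 2 (branches; this branch)]
4. p, 0   [or-rule on 3 (branches; this branch)]
Accessibility: 0R0
The negation has an open branch (countermodel exists).

Not valid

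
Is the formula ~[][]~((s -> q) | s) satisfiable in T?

Satisfiable

1. ~[][]~((s -> q) | s), 0
2. ~[]~((s -> q) | s), 1
3. (s -> q) | s, 2
4. s, 2
Accessibility: 0R0, 0R1, 1R1, 1R2, 2R2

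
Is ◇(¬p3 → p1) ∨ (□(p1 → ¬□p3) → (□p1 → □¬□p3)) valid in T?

Tableau for the negation ¬(◇(¬p3 → p1) ∨ (□(p1 → ¬□p3) → (□p1 → □¬□p3))):
1. ¬(◇(¬p3 → p1) ∨ (□(p1 → ¬□p3) → (□p1 → □¬□p3))), u
2. ¬◇(¬p3 → p1), u   [¬∨-rule on 1]
3. ¬(□(p1 → ¬□p3) → (□p1 → □¬□p3)), u   [¬∨-rule on 1]
4. □(p1 → ¬□p3), u   [¬→-rule on 3]
5. ¬(□p1 → □¬□p3), u   [¬→-rule on 3]
6. □p1, u   [¬→-rule on 5]
7. ¬□¬□p3, u   [¬→-rule on 5]
8. ¬(¬p3 → p1), u   [¬◇-rule on 2 via uRu]
9. ¬p3, u   [¬→-rule on 8]
10. ¬p1, u   [¬→-rule on 8]
11. p1 → ¬□p3, u   [□-rule on 4 via uRu]
12. p1, u   [□-rule on 6 via uRu]
Accessibility: uRu
Branch closes: p1 and ¬p1 both at u.
Every branch of the negation's tableau closes; the branch above is one of them.

Valid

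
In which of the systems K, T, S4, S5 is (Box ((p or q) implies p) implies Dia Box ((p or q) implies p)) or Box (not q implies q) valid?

T, S4, S5

K-tableau for the negation not ((Box ((p or q) implies p) implies Dia Box ((p or q) implies p)) or Box (not q implies q)):
1. not ((Box ((p or q) implies p) implies Dia Box ((p or q) implies p)) or Box (not q implies q)), u
2. not (Box ((p or q) implies p) implies Dia Box ((p or q) implies p)), u
3. not Box (not q implies q), u
4. Box ((p or q) implies p), u
5. not Dia Box ((p or q) implies p), u
6. not (not q implies q), v
7. not q, v
8. (p or q) implies p, v
9. not Box ((p or q) implies p), v
10. p, v
11. not ((p or q) implies p), w
12. p or q, w
13. not p, w
14. q, w
Accessibility: uRv, vRw
Complete open branch: countermodel on a K-frame, so not valid in K.
T-tableau for the negation not ((Box ((p or q) implies p) implies Dia Box ((p or q) implies p)) or Box (not q implies q)):
1. not ((Box ((p or q) implies p) implies Dia Box ((p or q) implies p)) or Box (not q implies q)), u
2. not (Box ((p or q) implies p) implies Dia Box ((p or q) implies p)), u
3. not Box (not q implies q), u
4. Box ((p or q) implies p), u
5. not Dia Box ((p or q) implies p), u
6. (p or q) implies p, u
7. not Box ((p or q) implies p), u
8. not (p or q), u
9. not p, u
10. not q, u
11. not (not q implies q), v
12. not q, v
13. (p or q) implies p, v
14. not Box ((p or q) implies p), v
15. not (p or q), v
16. not p, v
17. not ((p or q) implies p), w
18. p or q, w
19. not p, w
20. (p or q) implies p, w
21. not Box ((p or q) implies p), w
22. q, w
23. not (p or q), w
24. not q, w
Accessibility: uRu, uRv, uRw, vRv, wRw
Branch closes: q and not q both at w.
Every branch closes (one shown): valid in T, hence also in S4, S5 (every theorem of T is a theorem of S4 and S5).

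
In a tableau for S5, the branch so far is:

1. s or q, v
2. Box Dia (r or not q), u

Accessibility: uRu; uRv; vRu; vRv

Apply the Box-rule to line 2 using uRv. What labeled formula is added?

Dia (r or not q), v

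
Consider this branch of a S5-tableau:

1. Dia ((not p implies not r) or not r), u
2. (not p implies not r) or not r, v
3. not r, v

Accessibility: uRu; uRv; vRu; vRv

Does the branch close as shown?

No world carries both an atom and its negation.

Not closed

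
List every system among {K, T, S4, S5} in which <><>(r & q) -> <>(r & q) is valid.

S4, S5

S4-tableau for the negation ~(<><>(r & q) -> <>(r & q)):
1. ~(<><>(r & q) -> <>(r & q)), 0
2. <><>(r & q), 0   [~->-rule on 1]
3. ~<>(r & q), 0   [~->-rule on 1]
4. ~(r & q), 0   [~<>-rule on 3 via 0R0]
5. ~q, 0   [~&-rule on 4 (branches; this branch)]
6. <>(r & q), 1   [<>-rule on 2: fresh world 1, 0R1]
7. ~(r & q), 1   [~<>-rule on 3 via 0R1]
8. ~q, 1   [~&-rule on 7 (branches; this branch)]
9. r & q, 2   [<>-rule on 6: fresh world 2, 1R2]
10. r, 2   [&-rule on 9]
11. q, 2   [&-rule on 9]
12. ~(r & q), 2   [~<>-rule on 3 via 0R2]
13. ~q, 2   [~&-rule on 12 (branches; this branch)]
Accessibility: 0R0, 0R1, 0R2, 1R1, 1R2, 2R2
Branch closes: q and ~q both at 2.
Every branch closes (one shown): valid in S4, hence also in S5 (every theorem of S4 is a theorem of S5).
T-tableau for the negation ~(<><>(r & q) -> <>(r & q)):
1. ~(<><>(r & q) -> <>(r & q)), 0
2. <><>(r & q), 0   [~->-rule on 1]
3. ~<>(r & q), 0   [~->-rule on 1]
4. ~(r & q), 0   [~<>-rule on 3 via 0R0]
5. ~q, 0   [~&-rule on 4 (branches; this branch)]
6. <>(r & q), 1   [<>-rule on 2: fresh world 1, 0R1]
7. ~(r & q), 1   [~<>-rule on 3 via 0R1]
8. ~q, 1   [~&-rule on 7 (branches; this branch)]
9. r & q, 2   [<>-rule on 6: fresh world 2, 1R2]
10. r, 2   [&-rule on 9]
11. q, 2   [&-rule on 9]
Accessibility: 0R0, 0R1, 1R1, 1R2, 2R2
Complete open branch: countermodel on a T-frame, so not valid in T, nor in K (the same frame is also a K-frame).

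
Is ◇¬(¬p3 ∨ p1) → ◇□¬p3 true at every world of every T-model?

Not valid

Tableau for the negation ¬(◇¬(¬p3 ∨ p1) → ◇□¬p3):
1. ¬(◇¬(¬p3 ∨ p1) → ◇□¬p3), w0
2. ◇¬(¬p3 ∨ p1), w0
3. ¬◇□¬p3, w0
4. ¬□¬p3, w0
5. ¬(¬p3 ∨ p1), w1
6. p3, w1
7. ¬p1, w1
8. ¬□¬p3, w1
9. p3, w2
10. ¬□¬p3, w2
11. p3, w3
12. p3, w4
Accessibility: w0Rw0, w0Rw1, w0Rw2, w1Rw1, w1Rw3, w2Rw2, w2Rw4, w3Rw3, w4Rw4
The negation has an open branch (countermodel exists).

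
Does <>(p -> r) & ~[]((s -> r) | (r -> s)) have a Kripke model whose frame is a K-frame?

Unsatisfiable (every branch closes)

1. <>(p -> r) & ~[]((s -> r) | (r -> s)), w0
2. <>(p -> r), w0   [&-rule on 1]
3. ~[]((s -> r) | (r -> s)), w0   [&-rule on 1]
4. p -> r, w1   [<>-rule on 2: fresh world w1, w0Rw1]
5. r, w1   [->-rule on 4 (branches; this branch)]
6. ~((s -> r) | (r -> s)), w2   [~[]-rule on 3: fresh world w2, w0Rw2]
7. ~(s -> r), w2   [~|-rule on 6]
8. ~(r -> s), w2   [~|-rule on 6]
9. s, w2   [~->-rule on 7]
10. ~r, w2   [~->-rule on 7]
11. r, w2   [~->-rule on 8]
12. ~s, w2   [~->-rule on 8]
Accessibility: w0Rw1, w0Rw2
Branch closes: r and ~r both at w2.
Every branch closes; the branch above is one of them.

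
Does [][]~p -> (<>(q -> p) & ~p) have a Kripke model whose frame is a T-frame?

Satisfiable (open branch found)

1. [][]~p -> (<>(q -> p) & ~p), w0
2. <>(q -> p) & ~p, w0
3. <>(q -> p), w0
4. ~p, w0
5. q -> p, w1
6. p, w1
Accessibility: w0Rw0, w0Rw1, w1Rw1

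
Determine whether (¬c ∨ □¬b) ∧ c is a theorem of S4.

Tableau for the negation ¬((¬c ∨ □¬b) ∧ c):
1. ¬((¬c ∨ □¬b) ∧ c), 0
2. ¬c, 0   [¬∧-rule on 1 (branches; this branch)]
Accessibility: 0R0
The negation has an open branch (countermodel exists).

No, not valid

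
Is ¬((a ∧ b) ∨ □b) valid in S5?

Tableau for the negation (a ∧ b) ∨ □b:
1. (a ∧ b) ∨ □b, u
2. □b, u
3. b, u
Accessibility: uRu
The negation has an open branch (countermodel exists).

No, not valid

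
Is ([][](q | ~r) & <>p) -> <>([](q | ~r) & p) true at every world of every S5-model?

Tableau for the negation ~(([][](q | ~r) & <>p) -> <>([](q | ~r) & p)):
1. ~(([][](q | ~r) & <>p) -> <>([](q | ~r) & p)), w0
2. [][](q | ~r) & <>p, w0
3. ~<>([](q | ~r) & p), w0
4. [][](q | ~r), w0
5. <>p, w0
6. ~([](q | ~r) & p), w0
7. [](q | ~r), w0
8. q | ~r, w0
9. ~p, w0
10. ~r, w0
11. p, w1
12. ~([](q | ~r) & p), w1
13. [](q | ~r), w1
14. q | ~r, w1
15. ~[](q | ~r), w1
16. ~r, w1
17. ~(q | ~r), w2
18. ~q, w2
19. r, w2
20. ~([](q | ~r) & p), w2
21. [](q | ~r), w2
22. q | ~r, w2
23. ~p, w2
24. ~r, w2
Accessibility: w0Rw0, w0Rw1, w0Rw2, w1Rw0, w1Rw1, w1Rw2, w2Rw0, w2Rw1, w2Rw2
Branch closes: r and ~r both at w2.
All branches of the negation close; one closing branch shown above.

Yes, valid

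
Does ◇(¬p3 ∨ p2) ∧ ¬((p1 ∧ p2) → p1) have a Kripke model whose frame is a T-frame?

1. ◇(¬p3 ∨ p2) ∧ ¬((p1 ∧ p2) → p1), u
2. ◇(¬p3 ∨ p2), u
3. ¬((p1 ∧ p2) → p1), u
4. p1 ∧ p2, u
5. ¬p1, u
6. p1, u
7. p2, u
Accessibility: uRu
Branch closes: p1 and ¬p1 both at u.
Every branch closes; the branch above is one of them.

Unsatisfiable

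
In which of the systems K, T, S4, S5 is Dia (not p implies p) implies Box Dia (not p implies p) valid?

S4-tableau for the negation not (Dia (not p implies p) implies Box Dia (not p implies p)):
1. not (Dia (not p implies p) implies Box Dia (not p implies p)), u
2. Dia (not p implies p), u
3. not Box Dia (not p implies p), u
4. not p implies p, v
5. p, v
6. not Dia (not p implies p), w
7. not (not p implies p), w
8. not p, w
Accessibility: uRu, uRv, uRw, vRv, wRw
Complete open branch: countermodel on an S4-frame, so not valid in S4, nor in K, T (the same frame is also a K-frame and a T-frame).
S5-tableau for the negation not (Dia (not p implies p) implies Box Dia (not p implies p)):
1. not (Dia (not p implies p) implies Box Dia (not p implies p)), u
2. Dia (not p implies p), u
3. not Box Dia (not p implies p), u
4. not p implies p, v
5. p, v
6. not Dia (not p implies p), w
7. not (not p implies p), u
8. not p, u
9. not (not p implies p), v
10. not p, v
Accessibility: uRu, uRv, uRw, vRu, vRv, vRw, wRu, wRv, wRw
Branch closes: p and not p both at v.
Every branch closes (one shown): valid in S5.

S5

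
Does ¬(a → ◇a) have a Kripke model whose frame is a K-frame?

Yes, satisfiable

1. ¬(a → ◇a), u
2. a, u
3. ¬◇a, u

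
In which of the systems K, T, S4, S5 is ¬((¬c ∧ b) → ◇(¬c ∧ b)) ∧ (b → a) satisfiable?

K

K-tableau for the formula:
1. ¬((¬c ∧ b) → ◇(¬c ∧ b)) ∧ (b → a), w0
2. ¬((¬c ∧ b) → ◇(¬c ∧ b)), w0
3. b → a, w0
4. ¬c ∧ b, w0
5. ¬◇(¬c ∧ b), w0
6. ¬c, w0
7. b, w0
8. a, w0
Complete open branch: satisfiable in K.
T-tableau for the formula:
1. ¬((¬c ∧ b) → ◇(¬c ∧ b)) ∧ (b → a), w0
2. ¬((¬c ∧ b) → ◇(¬c ∧ b)), w0
3. b → a, w0
4. ¬c ∧ b, w0
5. ¬◇(¬c ∧ b), w0
6. ¬c, w0
7. b, w0
8. ¬(¬c ∧ b), w0
9. a, w0
10. ¬b, w0
Accessibility: w0Rw0
Branch closes: b and ¬b both at w0.
Every branch closes (one shown): unsatisfiable in T, hence also in S4, S5 (every S4/S5-frame is a T-frame).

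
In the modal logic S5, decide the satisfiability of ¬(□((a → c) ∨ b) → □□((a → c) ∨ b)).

1. ¬(□((a → c) ∨ b) → □□((a → c) ∨ b)), u
2. □((a → c) ∨ b), u   [¬→-rule on 1]
3. ¬□□((a → c) ∨ b), u   [¬→-rule on 1]
4. (a → c) ∨ b, u   [□-rule on 2 via uRu]
5. a → c, u   [∨-rule on 4 (branches; this branch)]
6. c, u   [→-rule on 5 (branches; this branch)]
7. ¬□((a → c) ∨ b), v   [¬□-rule on 3: fresh world v, uRv]
8. (a → c) ∨ b, v   [□-rule on 2 via uRv]
9. a → c, v   [∨-rule on 8 (branches; this branch)]
10. c, v   [→-rule on 9 (branches; this branch)]
11. ¬((a → c) ∨ b), w   [¬□-rule on 7: fresh world w, vRw]
12. ¬(a → c), w   [¬∨-rule on 11]
13. ¬b, w   [¬∨-rule on 11]
14. a, w   [¬→-rule on 12]
15. ¬c, w   [¬→-rule on 12]
16. (a → c) ∨ b, w   [□-rule on 2 via uRw]
17. a → c, w   [∨-rule on 16 (branches; this branch)]
18. c, w   [→-rule on 17 (branches; this branch)]
Accessibility: uRu, uRv, uRw, vRu, vRv, vRw, wRu, wRv, wRw
Branch closes: c and ¬c both at w.
(One branch shown.) All branches close.

Unsatisfiable (every branch closes)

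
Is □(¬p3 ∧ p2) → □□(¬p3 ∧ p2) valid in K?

No, not valid

Tableau for the negation ¬(□(¬p3 ∧ p2) → □□(¬p3 ∧ p2)):
1. ¬(□(¬p3 ∧ p2) → □□(¬p3 ∧ p2)), u
2. □(¬p3 ∧ p2), u   [¬→-rule on 1]
3. ¬□□(¬p3 ∧ p2), u   [¬→-rule on 1]
4. ¬□(¬p3 ∧ p2), v   [¬□-rule on 3: fresh world v, uRv]
5. ¬p3 ∧ p2, v   [□-rule on 2 via uRv]
6. ¬p3, v   [∧-rule on 5]
7. p2, v   [∧-rule on 5]
8. ¬(¬p3 ∧ p2), w   [¬□-rule on 4: fresh world w, vRw]
9. ¬p2, w   [¬∧-rule on 8 (branches; this branch)]
Accessibility: uRv, vRw
The negation has an open branch (countermodel exists).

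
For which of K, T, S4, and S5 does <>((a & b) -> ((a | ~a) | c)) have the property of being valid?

K-tableau for the negation ~<>((a & b) -> ((a | ~a) | c)):
1. ~<>((a & b) -> ((a | ~a) | c)), u
Complete open branch: countermodel on a K-frame, so not valid in K.
T-tableau for the negation ~<>((a & b) -> ((a | ~a) | c)):
1. ~<>((a & b) -> ((a | ~a) | c)), u
2. ~((a & b) -> ((a | ~a) | c)), u   [~<>-rule on 1 via uRu]
3. a & b, u   [~->-rule on 2]
4. ~((a | ~a) | c), u   [~->-rule on 2]
5. a, u   [&-rule on 3]
6. b, u   [&-rule on 3]
7. ~(a | ~a), u   [~|-rule on 4]
8. ~c, u   [~|-rule on 4]
9. ~a, u   [~|-rule on 7]
Accessibility: uRu
Branch closes: a and ~a both at u.
Every branch closes (one shown): valid in T, hence also in S4, S5 (every theorem of T is a theorem of S4 and S5).

T, S4, S5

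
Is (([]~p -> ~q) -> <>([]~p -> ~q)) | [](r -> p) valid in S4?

Yes, valid

Tableau for the negation ~((([]~p -> ~q) -> <>([]~p -> ~q)) | [](r -> p)):
1. ~((([]~p -> ~q) -> <>([]~p -> ~q)) | [](r -> p)), w0
2. ~(([]~p -> ~q) -> <>([]~p -> ~q)), w0   [~|-rule on 1]
3. ~[](r -> p), w0   [~|-rule on 1]
4. []~p -> ~q, w0   [~->-rule on 2]
5. ~<>([]~p -> ~q), w0   [~->-rule on 2]
6. ~([]~p -> ~q), w0   [~<>-rule on 5 via w0Rw0]
7. []~p, w0   [~->-rule on 6]
8. q, w0   [~->-rule on 6]
9. ~p, w0   [[]-rule on 7 via w0Rw0]
10. ~[]~p, w0   [->-rule on 4 (branches; this branch)]
11. ~(r -> p), w1   [~[]-rule on 3: fresh world w1, w0Rw1]
12. r, w1   [~->-rule on 11]
13. ~p, w1   [~->-rule on 11]
14. ~([]~p -> ~q), w1   [~<>-rule on 5 via w0Rw1]
15. []~p, w1   [~->-rule on 14]
16. q, w1   [~->-rule on 14]
17. p, w2   [~[]-rule on 10: fresh world w2, w0Rw2]
18. ~([]~p -> ~q), w2   [~<>-rule on 5 via w0Rw2]
19. []~p, w2   [~->-rule on 18]
20. q, w2   [~->-rule on 18]
21. ~p, w2   [[]-rule on 7 via w0Rw2]
Accessibility: w0Rw0, w0Rw1, w0Rw2, w1Rw1, w2Rw2
Branch closes: p and ~p both at w2.
Every branch of the negation's tableau closes; the branch above is one of them.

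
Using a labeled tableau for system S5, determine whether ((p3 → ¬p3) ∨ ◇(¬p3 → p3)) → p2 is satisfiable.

Yes, satisfiable

1. ((p3 → ¬p3) ∨ ◇(¬p3 → p3)) → p2, u
2. p2, u   [→-rule on 1 (branches; this branch)]
Accessibility: uRu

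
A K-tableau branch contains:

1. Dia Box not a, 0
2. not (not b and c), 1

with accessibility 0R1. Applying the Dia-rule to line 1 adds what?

a fresh world 2 with 0R2, and Box not a at 2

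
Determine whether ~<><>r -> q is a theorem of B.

Tableau for the negation ~(~<><>r -> q):
1. ~(~<><>r -> q), w0
2. ~<><>r, w0
3. ~q, w0
4. ~<>r, w0
5. ~r, w0
Accessibility: w0Rw0
The negation has an open branch (countermodel exists).

Not valid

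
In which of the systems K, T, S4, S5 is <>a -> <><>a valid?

T-tableau for the negation ~(<>a -> <><>a):
1. ~(<>a -> <><>a), 0
2. <>a, 0   [~->-rule on 1]
3. ~<><>a, 0   [~->-rule on 1]
4. ~<>a, 0   [~<>-rule on 3 via 0R0]
5. ~a, 0   [~<>-rule on 4 via 0R0]
6. a, 1   [<>-rule on 2: fresh world 1, 0R1]
7. ~<>a, 1   [~<>-rule on 3 via 0R1]
8. ~a, 1   [~<>-rule on 4 via 0R1]
Accessibility: 0R0, 0R1, 1R1
Branch closes: a and ~a both at 1.
Every branch closes (one shown): valid in T, hence also in S4, S5 (every theorem of T is a theorem of S4 and S5).
K-tableau for the negation ~(<>a -> <><>a):
1. ~(<>a -> <><>a), 0
2. <>a, 0   [~->-rule on 1]
3. ~<><>a, 0   [~->-rule on 1]
4. a, 1   [<>-rule on 2: fresh world 1, 0R1]
5. ~<>a, 1   [~<>-rule on 3 via 0R1]
Accessibility: 0R1
Complete open branch: countermodel on a K-frame, so not valid in K.

T, S4, S5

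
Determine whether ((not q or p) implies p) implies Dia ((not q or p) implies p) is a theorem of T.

Tableau for the negation not (((not q or p) implies p) implies Dia ((not q or p) implies p)):
1. not (((not q or p) implies p) implies Dia ((not q or p) implies p)), 0
2. (not q or p) implies p, 0
3. not Dia ((not q or p) implies p), 0
4. not ((not q or p) implies p), 0
5. not q or p, 0
6. not p, 0
7. not (not q or p), 0
8. q, 0
9. p, 0
Accessibility: 0R0
Branch closes: p and not p both at 0.
Every branch of the negation's tableau closes; the branch above is one of them.

Yes, valid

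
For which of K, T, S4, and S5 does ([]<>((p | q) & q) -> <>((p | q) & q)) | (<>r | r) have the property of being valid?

T, S4, S5

T-tableau for the negation ~(([]<>((p | q) & q) -> <>((p | q) & q)) | (<>r | r)):
1. ~(([]<>((p | q) & q) -> <>((p | q) & q)) | (<>r | r)), 0
2. ~([]<>((p | q) & q) -> <>((p | q) & q)), 0
3. ~(<>r | r), 0
4. []<>((p | q) & q), 0
5. ~<>((p | q) & q), 0
6. ~<>r, 0
7. ~r, 0
8. <>((p | q) & q), 0
9. ~((p | q) & q), 0
10. ~(p | q), 0
11. ~p, 0
12. ~q, 0
13. (p | q) & q, 1
14. p | q, 1
15. q, 1
16. <>((p | q) & q), 1
17. ~((p | q) & q), 1
18. ~r, 1
19. ~(p | q), 1
20. ~p, 1
21. ~q, 1
Accessibility: 0R0, 0R1, 1R1
Branch closes: q and ~q both at 1.
Every branch closes (one shown): valid in T, hence also in S4, S5 (every theorem of T is a theorem of S4 and S5).
K-tableau for the negation ~(([]<>((p | q) & q) -> <>((p | q) & q)) | (<>r | r)):
1. ~(([]<>((p | q) & q) -> <>((p | q) & q)) | (<>r | r)), 0
2. ~([]<>((p | q) & q) -> <>((p | q) & q)), 0
3. ~(<>r | r), 0
4. []<>((p | q) & q), 0
5. ~<>((p | q) & q), 0
6. ~<>r, 0
7. ~r, 0
Complete open branch: countermodel on a K-frame, so not valid in K.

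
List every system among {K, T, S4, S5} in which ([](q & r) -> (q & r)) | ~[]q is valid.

T, S4, S5

T-tableau for the negation ~(([](q & r) -> (q & r)) | ~[]q):
1. ~(([](q & r) -> (q & r)) | ~[]q), 0
2. ~([](q & r) -> (q & r)), 0   [~|-rule on 1]
3. []q, 0   [~|-rule on 1]
4. [](q & r), 0   [~->-rule on 2]
5. ~(q & r), 0   [~->-rule on 2]
6. q, 0   [[]-rule on 3 via 0R0]
7. q & r, 0   [[]-rule on 4 via 0R0]
8. r, 0   [&-rule on 7]
9. ~r, 0   [~&-rule on 5 (branches; this branch)]
Accessibility: 0R0
Branch closes: r and ~r both at 0.
Every branch closes (one shown): valid in T, hence also in S4, S5 (every theorem of T is a theorem of S4 and S5).
K-tableau for the negation ~(([](q & r) -> (q & r)) | ~[]q):
1. ~(([](q & r) -> (q & r)) | ~[]q), 0
2. ~([](q & r) -> (q & r)), 0   [~|-rule on 1]
3. []q, 0   [~|-rule on 1]
4. [](q & r), 0   [~->-rule on 2]
5. ~(q & r), 0   [~->-rule on 2]
6. ~r, 0   [~&-rule on 5 (branches; this branch)]
Complete open branch: countermodel on a K-frame, so not valid in K.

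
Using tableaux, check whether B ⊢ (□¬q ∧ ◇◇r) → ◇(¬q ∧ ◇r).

Valid

Tableau for the negation ¬((□¬q ∧ ◇◇r) → ◇(¬q ∧ ◇r)):
1. ¬((□¬q ∧ ◇◇r) → ◇(¬q ∧ ◇r)), u
2. □¬q ∧ ◇◇r, u
3. ¬◇(¬q ∧ ◇r), u
4. □¬q, u
5. ◇◇r, u
6. ¬(¬q ∧ ◇r), u
7. ¬q, u
8. ¬◇r, u
9. ¬r, u
10. ◇r, v
11. ¬(¬q ∧ ◇r), v
12. ¬q, v
13. ¬r, v
14. ¬◇r, v
15. r, w
16. ¬r, w
Accessibility: uRu, uRv, vRu, vRv, vRw, wRv, wRw
Branch closes: r and ¬r both at w.
All branches of the negation close; one closing branch shown above.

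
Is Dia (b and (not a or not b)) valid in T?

Tableau for the negation not Dia (b and (not a or not b)):
1. not Dia (b and (not a or not b)), u
2. not (b and (not a or not b)), u   [neg-Dia-rule on 1 via uRu]
3. not (not a or not b), u   [neg-and-rule on 2 (branches; this branch)]
4. a, u   [neg-or-rule on 3]
5. b, u   [neg-or-rule on 3]
Accessibility: uRu
The negation has an open branch (countermodel exists).

Invalid (countermodel exists)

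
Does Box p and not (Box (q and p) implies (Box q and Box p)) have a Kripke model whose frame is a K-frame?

1. Box p and not (Box (q and p) implies (Box q and Box p)), w0
2. Box p, w0   [and-rule on 1]
3. not (Box (q and p) implies (Box q and Box p)), w0   [and-rule on 1]
4. Box (q and p), w0   [neg-implies-rule on 3]
5. not (Box q and Box p), w0   [neg-implies-rule on 3]
6. not Box q, w0   [neg-and-rule on 5 (branches; this branch)]
7. not q, w1   [neg-Box-rule on 6: fresh world w1, w0Rw1]
8. p, w1   [Box-rule on 2 via w0Rw1]
9. q and p, w1   [Box-rule on 4 via w0Rw1]
10. q, w1   [and-rule on 9]
Accessibility: w0Rw1
Branch closes: q and not q both at w1.
All branches of the tableau close; one closing branch shown above.

Unsatisfiable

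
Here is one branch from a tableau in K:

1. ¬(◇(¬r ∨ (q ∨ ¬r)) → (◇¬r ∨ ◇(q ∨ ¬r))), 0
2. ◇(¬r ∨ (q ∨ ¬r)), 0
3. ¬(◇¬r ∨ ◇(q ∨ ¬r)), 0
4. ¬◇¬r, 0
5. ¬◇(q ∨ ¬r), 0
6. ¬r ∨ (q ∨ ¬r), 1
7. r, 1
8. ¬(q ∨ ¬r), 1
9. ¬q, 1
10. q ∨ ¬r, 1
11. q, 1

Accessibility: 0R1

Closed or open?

Closed

Both q and ¬q appear at 1.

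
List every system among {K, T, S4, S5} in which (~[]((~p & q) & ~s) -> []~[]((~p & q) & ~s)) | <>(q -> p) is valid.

S5

S5-tableau for the negation ~((~[]((~p & q) & ~s) -> []~[]((~p & q) & ~s)) | <>(q -> p)):
1. ~((~[]((~p & q) & ~s) -> []~[]((~p & q) & ~s)) | <>(q -> p)), w0
2. ~(~[]((~p & q) & ~s) -> []~[]((~p & q) & ~s)), w0   [~|-rule on 1]
3. ~<>(q -> p), w0   [~|-rule on 1]
4. ~[]((~p & q) & ~s), w0   [~->-rule on 2]
5. ~[]~[]((~p & q) & ~s), w0   [~->-rule on 2]
6. ~(q -> p), w0   [~<>-rule on 3 via w0Rw0]
7. q, w0   [~->-rule on 6]
8. ~p, w0   [~->-rule on 6]
9. ~((~p & q) & ~s), w1   [~[]-rule on 4: fresh world w1, w0Rw1]
10. ~(q -> p), w1   [~<>-rule on 3 via w0Rw1]
11. q, w1   [~->-rule on 10]
12. ~p, w1   [~->-rule on 10]
13. s, w1   [~&-rule on 9 (branches; this branch)]
14. []((~p & q) & ~s), w2   [~[]-rule on 5: fresh world w2, w0Rw2]
15. ~(q -> p), w2   [~<>-rule on 3 via w0Rw2]
16. q, w2   [~->-rule on 15]
17. ~p, w2   [~->-rule on 15]
18. (~p & q) & ~s, w0   [[]-rule on 14 via w2Rw0]
19. ~p & q, w0   [&-rule on 18]
20. ~s, w0   [&-rule on 18]
21. (~p & q) & ~s, w1   [[]-rule on 14 via w2Rw1]
22. ~p & q, w1   [&-rule on 21]
23. ~s, w1   [&-rule on 21]
Accessibility: w0Rw0, w0Rw1, w0Rw2, w1Rw0, w1Rw1, w1Rw2, w2Rw0, w2Rw1, w2Rw2
Branch closes: s and ~s both at w1.
Every branch closes (one shown): valid in S5.
S4-tableau for the negation ~((~[]((~p & q) & ~s) -> []~[]((~p & q) & ~s)) | <>(q -> p)):
1. ~((~[]((~p & q) & ~s) -> []~[]((~p & q) & ~s)) | <>(q -> p)), w0
2. ~(~[]((~p & q) & ~s) -> []~[]((~p & q) & ~s)), w0   [~|-rule on 1]
3. ~<>(q -> p), w0   [~|-rule on 1]
4. ~[]((~p & q) & ~s), w0   [~->-rule on 2]
5. ~[]~[]((~p & q) & ~s), w0   [~->-rule on 2]
6. ~(q -> p), w0   [~<>-rule on 3 via w0Rw0]
7. q, w0   [~->-rule on 6]
8. ~p, w0   [~->-rule on 6]
9. ~((~p & q) & ~s), w1   [~[]-rule on 4: fresh world w1, w0Rw1]
10. ~(q -> p), w1   [~<>-rule on 3 via w0Rw1]
11. q, w1   [~->-rule on 10]
12. ~p, w1   [~->-rule on 10]
13. s, w1   [~&-rule on 9 (branches; this branch)]
14. []((~p & q) & ~s), w2   [~[]-rule on 5: fresh world w2, w0Rw2]
15. ~(q -> p), w2   [~<>-rule on 3 via w0Rw2]
16. q, w2   [~->-rule on 15]
17. ~p, w2   [~->-rule on 15]
18. (~p & q) & ~s, w2   [[]-rule on 14 via w2Rw2]
19. ~p & q, w2   [&-rule on 18]
20. ~s, w2   [&-rule on 18]
Accessibility: w0Rw0, w0Rw1, w0Rw2, w1Rw1, w2Rw2
Complete open branch: countermodel on an S4-frame, so not valid in S4, nor in K, T (the same frame is also a K-frame and a T-frame).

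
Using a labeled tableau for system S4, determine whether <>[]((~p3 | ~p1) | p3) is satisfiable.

1. <>[]((~p3 | ~p1) | p3), u
2. []((~p3 | ~p1) | p3), v   [<>-rule on 1: fresh world v, uRv]
3. (~p3 | ~p1) | p3, v   [[]-rule on 2 via vRv]
4. p3, v   [|-rule on 3 (branches; this branch)]
Accessibility: uRu, uRv, vRv

Satisfiable (open branch found)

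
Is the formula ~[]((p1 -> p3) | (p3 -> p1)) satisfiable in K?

Unsatisfiable (every branch closes)

1. ~[]((p1 -> p3) | (p3 -> p1)), u
2. ~((p1 -> p3) | (p3 -> p1)), v
3. ~(p1 -> p3), v
4. ~(p3 -> p1), v
5. p1, v
6. ~p3, v
7. p3, v
8. ~p1, v
Accessibility: uRv
Branch closes: p3 and ~p3 both at v.
(One branch shown.) All branches close.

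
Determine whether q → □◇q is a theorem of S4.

Invalid (countermodel exists)

Tableau for the negation ¬(q → □◇q):
1. ¬(q → □◇q), u
2. q, u
3. ¬□◇q, u
4. ¬◇q, v
5. ¬q, v
Accessibility: uRu, uRv, vRv
The negation has an open branch (countermodel exists).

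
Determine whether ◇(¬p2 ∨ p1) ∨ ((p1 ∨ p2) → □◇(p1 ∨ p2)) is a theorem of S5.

Tableau for the negation ¬(◇(¬p2 ∨ p1) ∨ ((p1 ∨ p2) → □◇(p1 ∨ p2))):
1. ¬(◇(¬p2 ∨ p1) ∨ ((p1 ∨ p2) → □◇(p1 ∨ p2))), u
2. ¬◇(¬p2 ∨ p1), u
3. ¬((p1 ∨ p2) → □◇(p1 ∨ p2)), u
4. p1 ∨ p2, u
5. ¬□◇(p1 ∨ p2), u
6. ¬(¬p2 ∨ p1), u
7. p2, u
8. ¬p1, u
9. ¬◇(p1 ∨ p2), v
10. ¬(¬p2 ∨ p1), v
11. p2, v
12. ¬p1, v
13. ¬(p1 ∨ p2), u
14. ¬p2, u
Accessibility: uRu, uRv, vRu, vRv
Branch closes: p2 and ¬p2 both at u.
Every branch of the negation's tableau closes; the branch above is one of them.

Valid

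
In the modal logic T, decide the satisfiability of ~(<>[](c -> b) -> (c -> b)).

Yes, satisfiable

1. ~(<>[](c -> b) -> (c -> b)), w0
2. <>[](c -> b), w0
3. ~(c -> b), w0
4. c, w0
5. ~b, w0
6. [](c -> b), w1
7. c -> b, w1
8. b, w1
Accessibility: w0Rw0, w0Rw1, w1Rw1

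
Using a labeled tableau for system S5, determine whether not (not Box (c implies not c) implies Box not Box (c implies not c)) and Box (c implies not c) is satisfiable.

No, unsatisfiable

1. not (not Box (c implies not c) implies Box not Box (c implies not c)) and Box (c implies not c), u
2. not (not Box (c implies not c) implies Box not Box (c implies not c)), u
3. Box (c implies not c), u
4. not Box (c implies not c), u
5. not Box not Box (c implies not c), u
6. c implies not c, u
7. not c, u
8. not (c implies not c), v
9. c, v
10. c implies not c, v
11. not c, v
Accessibility: uRu, uRv, vRu, vRv
Branch closes: c and not c both at v.
(One branch shown.) All branches close.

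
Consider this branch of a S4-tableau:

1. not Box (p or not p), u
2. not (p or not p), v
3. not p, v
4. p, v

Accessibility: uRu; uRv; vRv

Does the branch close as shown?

Yes, closed

Both p and not p appear at v.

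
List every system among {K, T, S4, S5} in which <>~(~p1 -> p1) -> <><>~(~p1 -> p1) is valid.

T, S4, S5

T-tableau for the negation ~(<>~(~p1 -> p1) -> <><>~(~p1 -> p1)):
1. ~(<>~(~p1 -> p1) -> <><>~(~p1 -> p1)), w0
2. <>~(~p1 -> p1), w0
3. ~<><>~(~p1 -> p1), w0
4. ~<>~(~p1 -> p1), w0
5. ~p1 -> p1, w0
6. p1, w0
7. ~(~p1 -> p1), w1
8. ~p1, w1
9. ~<>~(~p1 -> p1), w1
10. ~p1 -> p1, w1
11. p1, w1
Accessibility: w0Rw0, w0Rw1, w1Rw1
Branch closes: p1 and ~p1 both at w1.
Every branch closes (one shown): valid in T, hence also in S4, S5 (every theorem of T is a theorem of S4 and S5).
K-tableau for the negation ~(<>~(~p1 -> p1) -> <><>~(~p1 -> p1)):
1. ~(<>~(~p1 -> p1) -> <><>~(~p1 -> p1)), w0
2. <>~(~p1 -> p1), w0
3. ~<><>~(~p1 -> p1), w0
4. ~(~p1 -> p1), w1
5. ~p1, w1
6. ~<>~(~p1 -> p1), w1
Accessibility: w0Rw1
Complete open branch: countermodel on a K-frame, so not valid in K.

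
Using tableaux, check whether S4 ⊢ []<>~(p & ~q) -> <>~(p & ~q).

Valid in S4

Tableau for the negation ~([]<>~(p & ~q) -> <>~(p & ~q)):
1. ~([]<>~(p & ~q) -> <>~(p & ~q)), u
2. []<>~(p & ~q), u   [~->-rule on 1]
3. ~<>~(p & ~q), u   [~->-rule on 1]
4. <>~(p & ~q), u   [[]-rule on 2 via uRu]
5. p & ~q, u   [~<>-rule on 3 via uRu]
6. p, u   [&-rule on 5]
7. ~q, u   [&-rule on 5]
8. ~(p & ~q), v   [<>-rule on 4: fresh world v, uRv]
9. <>~(p & ~q), v   [[]-rule on 2 via uRv]
10. p & ~q, v   [~<>-rule on 3 via uRv]
11. p, v   [&-rule on 10]
12. ~q, v   [&-rule on 10]
13. q, v   [~&-rule on 8 (branches; this branch)]
Accessibility: uRu, uRv, vRv
Branch closes: q and ~q both at v.
All branches of the negation close; one closing branch shown above.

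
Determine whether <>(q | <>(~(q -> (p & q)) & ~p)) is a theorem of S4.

No, not valid

Tableau for the negation ~<>(q | <>(~(q -> (p & q)) & ~p)):
1. ~<>(q | <>(~(q -> (p & q)) & ~p)), w0
2. ~(q | <>(~(q -> (p & q)) & ~p)), w0
3. ~q, w0
4. ~<>(~(q -> (p & q)) & ~p), w0
5. ~(~(q -> (p & q)) & ~p), w0
6. p, w0
Accessibility: w0Rw0
The negation has an open branch (countermodel exists).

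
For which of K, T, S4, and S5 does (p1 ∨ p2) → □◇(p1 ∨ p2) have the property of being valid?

S5

S4-tableau for the negation ¬((p1 ∨ p2) → □◇(p1 ∨ p2)):
1. ¬((p1 ∨ p2) → □◇(p1 ∨ p2)), u
2. p1 ∨ p2, u   [¬→-rule on 1]
3. ¬□◇(p1 ∨ p2), u   [¬→-rule on 1]
4. p2, u   [∨-rule on 2 (branches; this branch)]
5. ¬◇(p1 ∨ p2), v   [¬□-rule on 3: fresh world v, uRv]
6. ¬(p1 ∨ p2), v   [¬◇-rule on 5 via vRv]
7. ¬p1, v   [¬∨-rule on 6]
8. ¬p2, v   [¬∨-rule on 6]
Accessibility: uRu, uRv, vRv
Complete open branch: countermodel on an S4-frame, so not valid in S4, nor in K, T (the same frame is also a K-frame and a T-frame).
S5-tableau for the negation ¬((p1 ∨ p2) → □◇(p1 ∨ p2)):
1. ¬((p1 ∨ p2) → □◇(p1 ∨ p2)), u
2. p1 ∨ p2, u   [¬→-rule on 1]
3. ¬□◇(p1 ∨ p2), u   [¬→-rule on 1]
4. p2, u   [∨-rule on 2 (branches; this branch)]
5. ¬◇(p1 ∨ p2), v   [¬□-rule on 3: fresh world v, uRv]
6. ¬(p1 ∨ p2), u   [¬◇-rule on 5 via vRu]
7. ¬p1, u   [¬∨-rule on 6]
8. ¬p2, u   [¬∨-rule on 6]
Accessibility: uRu, uRv, vRu, vRv
Branch closes: p2 and ¬p2 both at u.
Every branch closes (one shown): valid in S5.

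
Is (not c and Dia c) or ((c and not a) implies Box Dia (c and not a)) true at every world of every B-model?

Yes, valid

Tableau for the negation not ((not c and Dia c) or ((c and not a) implies Box Dia (c and not a))):
1. not ((not c and Dia c) or ((c and not a) implies Box Dia (c and not a))), u
2. not (not c and Dia c), u
3. not ((c and not a) implies Box Dia (c and not a)), u
4. c and not a, u
5. not Box Dia (c and not a), u
6. c, u
7. not a, u
8. not Dia (c and not a), v
9. not (c and not a), u
10. not (c and not a), v
11. a, u
Accessibility: uRu, uRv, vRu, vRv
Branch closes: a and not a both at u.
Every branch of the negation's tableau closes; the branch above is one of them.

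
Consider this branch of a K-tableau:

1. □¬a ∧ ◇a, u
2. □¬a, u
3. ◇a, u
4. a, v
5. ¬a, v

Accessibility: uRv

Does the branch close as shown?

Closed

Both a and ¬a appear at v.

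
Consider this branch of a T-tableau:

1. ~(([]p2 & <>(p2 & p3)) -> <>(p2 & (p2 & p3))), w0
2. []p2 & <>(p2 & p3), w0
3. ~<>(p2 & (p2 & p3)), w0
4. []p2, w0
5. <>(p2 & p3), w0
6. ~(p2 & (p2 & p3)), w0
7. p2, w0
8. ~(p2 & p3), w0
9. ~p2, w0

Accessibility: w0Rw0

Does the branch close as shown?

Yes, closed

Both p2 and ~p2 appear at w0.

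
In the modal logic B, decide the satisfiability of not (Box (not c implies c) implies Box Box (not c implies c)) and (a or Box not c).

1. not (Box (not c implies c) implies Box Box (not c implies c)) and (a or Box not c), 0
2. not (Box (not c implies c) implies Box Box (not c implies c)), 0
3. a or Box not c, 0
4. Box (not c implies c), 0
5. not Box Box (not c implies c), 0
6. not c implies c, 0
7. a, 0
8. c, 0
9. not Box (not c implies c), 1
10. not c implies c, 1
11. c, 1
12. not (not c implies c), 2
13. not c, 2
Accessibility: 0R0, 0R1, 1R0, 1R1, 1R2, 2R1, 2R2

Yes, satisfiable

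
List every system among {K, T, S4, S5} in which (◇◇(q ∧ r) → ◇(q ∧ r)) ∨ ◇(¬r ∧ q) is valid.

S4-tableau for the negation ¬((◇◇(q ∧ r) → ◇(q ∧ r)) ∨ ◇(¬r ∧ q)):
1. ¬((◇◇(q ∧ r) → ◇(q ∧ r)) ∨ ◇(¬r ∧ q)), 0
2. ¬(◇◇(q ∧ r) → ◇(q ∧ r)), 0   [¬∨-rule on 1]
3. ¬◇(¬r ∧ q), 0   [¬∨-rule on 1]
4. ◇◇(q ∧ r), 0   [¬→-rule on 2]
5. ¬◇(q ∧ r), 0   [¬→-rule on 2]
6. ¬(¬r ∧ q), 0   [¬◇-rule on 3 via 0R0]
7. ¬(q ∧ r), 0   [¬◇-rule on 5 via 0R0]
8. ¬q, 0   [¬∧-rule on 6 (branches; this branch)]
9. ¬r, 0   [¬∧-rule on 7 (branches; this branch)]
10. ◇(q ∧ r), 1   [◇-rule on 4: fresh world 1, 0R1]
11. ¬(¬r ∧ q), 1   [¬◇-rule on 3 via 0R1]
12. ¬(q ∧ r), 1   [¬◇-rule on 5 via 0R1]
13. ¬q, 1   [¬∧-rule on 11 (branches; this branch)]
14. ¬r, 1   [¬∧-rule on 12 (branches; this branch)]
15. q ∧ r, 2   [◇-rule on 10: fresh world 2, 1R2]
16. q, 2   [∧-rule on 15]
17. r, 2   [∧-rule on 15]
18. ¬(¬r ∧ q), 2   [¬◇-rule on 3 via 0R2]
19. ¬(q ∧ r), 2   [¬◇-rule on 5 via 0R2]
20. ¬r, 2   [¬∧-rule on 19 (branches; this branch)]
Accessibility: 0R0, 0R1, 0R2, 1R1, 1R2, 2R2
Branch closes: r and ¬r both at 2.
Every branch closes (one shown): valid in S4, hence also in S5 (every theorem of S4 is a theorem of S5).
T-tableau for the negation ¬((◇◇(q ∧ r) → ◇(q ∧ r)) ∨ ◇(¬r ∧ q)):
1. ¬((◇◇(q ∧ r) → ◇(q ∧ r)) ∨ ◇(¬r ∧ q)), 0
2. ¬(◇◇(q ∧ r) → ◇(q ∧ r)), 0   [¬∨-rule on 1]
3. ¬◇(¬r ∧ q), 0   [¬∨-rule on 1]
4. ◇◇(q ∧ r), 0   [¬→-rule on 2]
5. ¬◇(q ∧ r), 0   [¬→-rule on 2]
6. ¬(¬r ∧ q), 0   [¬◇-rule on 3 via 0R0]
7. ¬(q ∧ r), 0   [¬◇-rule on 5 via 0R0]
8. ¬q, 0   [¬∧-rule on 6 (branches; this branch)]
9. ¬r, 0   [¬∧-rule on 7 (branches; this branch)]
10. ◇(q ∧ r), 1   [◇-rule on 4: fresh world 1, 0R1]
11. ¬(¬r ∧ q), 1   [¬◇-rule on 3 via 0R1]
12. ¬(q ∧ r), 1   [¬◇-rule on 5 via 0R1]
13. ¬q, 1   [¬∧-rule on 11 (branches; this branch)]
14. ¬r, 1   [¬∧-rule on 12 (branches; this branch)]
15. q ∧ r, 2   [◇-rule on 10: fresh world 2, 1R2]
16. q, 2   [∧-rule on 15]
17. r, 2   [∧-rule on 15]
Accessibility: 0R0, 0R1, 1R1, 1R2, 2R2
Complete open branch: countermodel on a T-frame, so not valid in T, nor in K (the same frame is also a K-frame).

S4, S5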